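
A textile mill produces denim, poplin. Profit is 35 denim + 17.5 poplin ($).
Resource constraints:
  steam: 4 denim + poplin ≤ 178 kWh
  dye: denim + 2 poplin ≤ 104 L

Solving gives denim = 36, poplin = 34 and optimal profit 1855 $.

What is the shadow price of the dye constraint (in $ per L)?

5

Check each constraint at x*: steam 178/178 (tight); dye 104/104 (tight).
The binding rows give the dual system: 4·y_steam + 1·y_dye = 35 and 1·y_steam + 2·y_dye = 17.5.
→ y_steam = 7.5 and y_dye = 5.
Shadow price of dye = 5.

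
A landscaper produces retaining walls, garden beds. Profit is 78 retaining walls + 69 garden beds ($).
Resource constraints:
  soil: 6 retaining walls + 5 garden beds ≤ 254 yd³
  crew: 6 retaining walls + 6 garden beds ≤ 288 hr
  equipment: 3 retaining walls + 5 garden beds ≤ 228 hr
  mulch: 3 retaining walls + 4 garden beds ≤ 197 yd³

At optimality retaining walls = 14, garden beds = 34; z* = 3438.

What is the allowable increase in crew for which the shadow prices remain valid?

6.4

Binding constraints: soil, crew. The basis is B = [[6,5],[6,6]] with det 6.
Per unit increase in crew, x* moves by d = (-0.8333, 1).
The basis stays optimal until equipment becomes binding; allowable increase = 6.4 hr.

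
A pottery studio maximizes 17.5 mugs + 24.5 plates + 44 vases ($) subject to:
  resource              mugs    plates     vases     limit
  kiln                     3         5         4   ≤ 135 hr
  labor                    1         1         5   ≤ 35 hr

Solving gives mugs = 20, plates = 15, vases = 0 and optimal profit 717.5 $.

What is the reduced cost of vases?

Check each constraint at x*: kiln 135/135 (tight); labor 35/35 (tight).
From A_Bᵀ y = c: 3·y_kiln + 1·y_labor = 17.5; 5·y_kiln + 1·y_labor = 24.5.
This yields shadow prices y_kiln = 3.5, y_labor = 7.
Reduced cost of vases: c₃ − yᵀa₃ = 44 − (3.5·4 + 7·5) = 44 − 49 = -5.

-5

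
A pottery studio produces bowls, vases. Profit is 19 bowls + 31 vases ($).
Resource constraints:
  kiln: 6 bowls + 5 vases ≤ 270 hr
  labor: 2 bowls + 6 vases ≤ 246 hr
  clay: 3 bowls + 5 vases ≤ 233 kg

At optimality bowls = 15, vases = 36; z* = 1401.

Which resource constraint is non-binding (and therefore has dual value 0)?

kiln: 270/270 (binding)
labor: 246/246 (binding)
clay: 225/233 (slack 8)
By complementary slackness, a constraint with positive slack has shadow price 0 → clay.

clay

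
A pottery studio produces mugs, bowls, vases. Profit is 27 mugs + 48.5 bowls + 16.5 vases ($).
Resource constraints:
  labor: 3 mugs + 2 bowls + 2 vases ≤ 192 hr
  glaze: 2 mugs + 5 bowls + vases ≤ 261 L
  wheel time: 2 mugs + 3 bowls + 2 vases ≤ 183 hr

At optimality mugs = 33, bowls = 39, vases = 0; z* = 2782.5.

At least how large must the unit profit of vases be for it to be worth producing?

23

Binding: glaze and wheel time. Non-binding: labor (15 unused).
Slack constraints have shadow price 0 (complementary slackness).
Dual feasibility on the basic columns requires 2·y_glaze + 2·y_wheel time = 27, 5·y_glaze + 3·y_wheel time = 48.5.
Solving: y_glaze = 4, y_wheel time = 9.5.
vases enters the basis when its profit ≥ yᵀa₃ = 4·1 + 9.5·2 = 23.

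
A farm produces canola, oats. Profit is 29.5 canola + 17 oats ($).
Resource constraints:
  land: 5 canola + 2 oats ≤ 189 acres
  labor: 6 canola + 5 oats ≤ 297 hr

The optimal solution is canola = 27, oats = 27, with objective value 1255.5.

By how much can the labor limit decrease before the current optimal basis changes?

70.2

Binding constraints: land, labor. The basis is B = [[5,2],[6,5]] with det 13.
Per unit decrease in labor, x* moves by d = (0.1538, -0.3846).
The basis stays optimal until oats reaches 0; allowable decrease = 70.2 hr.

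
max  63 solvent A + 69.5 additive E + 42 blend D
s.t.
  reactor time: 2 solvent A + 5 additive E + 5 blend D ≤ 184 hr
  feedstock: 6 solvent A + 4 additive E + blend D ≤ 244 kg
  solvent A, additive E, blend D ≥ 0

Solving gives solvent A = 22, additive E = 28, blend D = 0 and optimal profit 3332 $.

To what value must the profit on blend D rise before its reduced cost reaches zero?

45.5

Both reactor time and feedstock are binding at x*.
From A_Bᵀ y = c: 2·y_reactor time + 6·y_feedstock = 63; 5·y_reactor time + 4·y_feedstock = 69.5.
This yields shadow prices y_reactor time = 7.5, y_feedstock = 8.
blend D enters the basis when its profit ≥ yᵀa₃ = 7.5·5 + 8·1 = 45.5.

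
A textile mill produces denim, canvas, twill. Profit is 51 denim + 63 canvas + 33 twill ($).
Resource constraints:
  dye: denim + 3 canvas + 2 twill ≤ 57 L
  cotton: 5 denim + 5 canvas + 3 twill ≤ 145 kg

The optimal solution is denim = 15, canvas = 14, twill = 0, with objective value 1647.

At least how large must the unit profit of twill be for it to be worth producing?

Both dye and cotton are binding at x*.
From A_Bᵀ y = c: 1·y_dye + 5·y_cotton = 51; 3·y_dye + 5·y_cotton = 63.
→ y_dye = 6 and y_cotton = 9.
twill enters the basis when its profit ≥ yᵀa₃ = 6·2 + 9·3 = 39.

39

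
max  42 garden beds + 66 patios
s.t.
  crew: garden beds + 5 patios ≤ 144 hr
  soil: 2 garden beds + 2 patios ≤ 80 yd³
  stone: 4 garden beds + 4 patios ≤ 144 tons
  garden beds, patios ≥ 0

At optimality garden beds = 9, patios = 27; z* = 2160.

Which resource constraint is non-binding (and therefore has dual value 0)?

soil

crew: 144/144 (binding)
soil: 72/80 (slack 8)
stone: 144/144 (binding)
By complementary slackness, a constraint with positive slack has shadow price 0 → soil.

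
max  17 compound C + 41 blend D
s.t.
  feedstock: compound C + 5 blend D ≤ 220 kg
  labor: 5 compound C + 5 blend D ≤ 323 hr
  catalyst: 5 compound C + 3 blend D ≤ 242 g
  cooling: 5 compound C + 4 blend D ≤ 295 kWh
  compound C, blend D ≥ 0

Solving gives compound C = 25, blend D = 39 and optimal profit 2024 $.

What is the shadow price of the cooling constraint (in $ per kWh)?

Check each constraint at x*: feedstock 220/220 (tight); labor 320/323 (slack 3); catalyst 242/242 (tight); cooling 281/295 (slack 14).
Since labor, cooling are not tight, their duals are 0.
The binding rows give the dual system: 1·y_feedstock + 5·y_catalyst = 17 and 5·y_feedstock + 3·y_catalyst = 41.
This yields shadow prices y_feedstock = 7, y_catalyst = 2.
Shadow price of cooling = 0.

0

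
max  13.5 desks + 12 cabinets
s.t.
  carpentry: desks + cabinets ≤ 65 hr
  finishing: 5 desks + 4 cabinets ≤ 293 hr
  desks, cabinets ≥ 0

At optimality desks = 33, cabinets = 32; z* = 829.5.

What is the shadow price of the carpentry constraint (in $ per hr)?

6

Check each constraint at x*: carpentry 65/65 (tight); finishing 293/293 (tight).
Dual feasibility on the basic columns requires 1·y_carpentry + 5·y_finishing = 13.5, 1·y_carpentry + 4·y_finishing = 12.
This yields shadow prices y_carpentry = 6, y_finishing = 1.5.
Shadow price of carpentry = 6.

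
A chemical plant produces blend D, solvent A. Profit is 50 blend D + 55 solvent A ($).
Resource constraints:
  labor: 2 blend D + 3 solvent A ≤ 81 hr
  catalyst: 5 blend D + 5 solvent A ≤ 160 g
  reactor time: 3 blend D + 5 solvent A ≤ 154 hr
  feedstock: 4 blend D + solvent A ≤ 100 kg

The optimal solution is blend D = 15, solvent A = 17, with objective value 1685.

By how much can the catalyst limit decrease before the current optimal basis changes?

Binding constraints: labor, catalyst. The basis is B = [[2,3],[5,5]] with det -5.
Per unit decrease in catalyst, x* moves by d = (-0.6, 0.4).
The basis stays optimal until blend D reaches 0; allowable decrease = 25 g.

25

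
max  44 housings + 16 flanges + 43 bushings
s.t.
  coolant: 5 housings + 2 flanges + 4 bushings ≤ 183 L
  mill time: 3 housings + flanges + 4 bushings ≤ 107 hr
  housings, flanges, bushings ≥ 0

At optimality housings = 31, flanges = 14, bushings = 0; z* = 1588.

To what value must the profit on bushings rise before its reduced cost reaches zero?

48

Check each constraint at x*: coolant 183/183 (tight); mill time 107/107 (tight).
Dual feasibility on the basic columns requires 5·y_coolant + 3·y_mill time = 44, 2·y_coolant + 1·y_mill time = 16.
Solving: y_coolant = 4, y_mill time = 8.
bushings enters the basis when its profit ≥ yᵀa₃ = 4·4 + 8·4 = 48.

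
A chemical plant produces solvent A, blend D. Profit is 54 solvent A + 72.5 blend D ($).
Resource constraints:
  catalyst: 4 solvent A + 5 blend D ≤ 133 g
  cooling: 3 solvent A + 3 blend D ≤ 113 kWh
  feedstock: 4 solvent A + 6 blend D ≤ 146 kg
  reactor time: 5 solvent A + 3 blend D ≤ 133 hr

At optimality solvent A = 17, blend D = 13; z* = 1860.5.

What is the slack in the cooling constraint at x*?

23

cooling used = 3·17 + 3·13 = 90; slack = 113 − 90 = 23.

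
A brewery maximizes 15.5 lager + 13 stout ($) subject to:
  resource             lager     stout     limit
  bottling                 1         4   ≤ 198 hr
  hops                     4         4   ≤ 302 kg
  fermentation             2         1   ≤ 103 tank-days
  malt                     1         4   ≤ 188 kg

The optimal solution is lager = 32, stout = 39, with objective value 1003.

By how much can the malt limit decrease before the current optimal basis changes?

136.5

Binding constraints: fermentation, malt. The basis is B = [[2,1],[1,4]] with det 7.
Per unit decrease in malt, x* moves by d = (0.1429, -0.2857).
The basis stays optimal until stout reaches 0; allowable decrease = 136.5 kg.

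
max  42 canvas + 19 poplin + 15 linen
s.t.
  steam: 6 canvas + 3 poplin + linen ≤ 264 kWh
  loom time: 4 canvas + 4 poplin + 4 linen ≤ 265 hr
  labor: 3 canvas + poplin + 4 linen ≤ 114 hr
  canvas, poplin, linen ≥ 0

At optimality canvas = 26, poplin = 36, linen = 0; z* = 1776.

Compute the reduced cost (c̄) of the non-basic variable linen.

-6

Check each constraint at x*: steam 264/264 (tight); loom time 248/265 (slack 17); labor 114/114 (tight).
By complementary slackness, y = 0 for the non-binding constraint.
Dual feasibility on the basic columns requires 6·y_steam + 3·y_labor = 42, 3·y_steam + 1·y_labor = 19.
→ y_steam = 5 and y_labor = 4.
Reduced cost of linen: c₃ − yᵀa₃ = 15 − (5·1 + 4·4) = 15 − 21 = -6.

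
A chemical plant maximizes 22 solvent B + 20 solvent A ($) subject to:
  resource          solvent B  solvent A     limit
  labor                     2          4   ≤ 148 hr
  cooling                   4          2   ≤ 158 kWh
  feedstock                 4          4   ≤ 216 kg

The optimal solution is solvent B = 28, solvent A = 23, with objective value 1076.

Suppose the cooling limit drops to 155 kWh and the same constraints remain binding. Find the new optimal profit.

Binding: labor and cooling. Non-binding: feedstock (12 unused).
By complementary slackness, y = 0 for the non-binding constraint.
The binding rows give the dual system: 2·y_labor + 4·y_cooling = 22 and 4·y_labor + 2·y_cooling = 20.
→ y_labor = 3 and y_cooling = 4.
Δz = y_cooling·Δb = 4 × (-3) = -12, so new z* = 1076 − 12 = 1064.

1064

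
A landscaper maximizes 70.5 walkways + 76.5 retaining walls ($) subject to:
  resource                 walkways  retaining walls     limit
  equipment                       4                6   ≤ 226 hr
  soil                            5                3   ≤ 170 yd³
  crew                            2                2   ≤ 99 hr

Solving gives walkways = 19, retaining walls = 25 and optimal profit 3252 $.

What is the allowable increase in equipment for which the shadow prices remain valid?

49.5

Binding constraints: equipment, soil. The basis is B = [[4,6],[5,3]] with det -18.
Per unit increase in equipment, x* moves by d = (-0.1667, 0.2778).
The basis stays optimal until crew becomes binding; allowable increase = 49.5 hr.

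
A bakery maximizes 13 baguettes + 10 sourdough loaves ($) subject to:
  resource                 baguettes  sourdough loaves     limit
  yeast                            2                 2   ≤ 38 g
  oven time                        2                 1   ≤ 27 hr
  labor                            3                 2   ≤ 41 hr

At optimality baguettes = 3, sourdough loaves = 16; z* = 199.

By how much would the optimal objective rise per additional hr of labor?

3

At the optimum: yeast uses 38 of 38 (binding); oven time uses 22 of 27 (slack = 5); labor uses 41 of 41 (binding).
By complementary slackness, y = 0 for the non-binding constraint.
Dual feasibility on the basic columns requires 2·y_yeast + 3·y_labor = 13, 2·y_yeast + 2·y_labor = 10.
Solving: y_yeast = 2, y_labor = 3.
Shadow price of labor = 3.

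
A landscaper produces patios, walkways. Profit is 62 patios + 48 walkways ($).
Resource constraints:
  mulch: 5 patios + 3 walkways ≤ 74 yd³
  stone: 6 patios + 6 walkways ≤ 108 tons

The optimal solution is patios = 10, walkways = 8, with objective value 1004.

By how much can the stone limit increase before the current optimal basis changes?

Binding constraints: mulch, stone. The basis is B = [[5,3],[6,6]] with det 12.
Per unit increase in stone, x* moves by d = (-0.25, 0.4167).
The basis stays optimal until patios reaches 0; allowable increase = 40 tons.

40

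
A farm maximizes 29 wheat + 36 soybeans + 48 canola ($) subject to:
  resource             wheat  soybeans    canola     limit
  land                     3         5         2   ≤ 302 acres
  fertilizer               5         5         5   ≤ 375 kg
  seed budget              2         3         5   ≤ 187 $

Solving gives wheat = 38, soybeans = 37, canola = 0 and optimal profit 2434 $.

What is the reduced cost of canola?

-2

Binding: fertilizer and seed budget. Non-binding: land (3 unused).
By complementary slackness, y = 0 for the non-binding constraint.
The binding rows give the dual system: 5·y_fertilizer + 2·y_seed budget = 29 and 5·y_fertilizer + 3·y_seed budget = 36.
→ y_fertilizer = 3 and y_seed budget = 7.
Reduced cost of canola: c₃ − yᵀa₃ = 48 − (3·5 + 7·5) = 48 − 50 = -2.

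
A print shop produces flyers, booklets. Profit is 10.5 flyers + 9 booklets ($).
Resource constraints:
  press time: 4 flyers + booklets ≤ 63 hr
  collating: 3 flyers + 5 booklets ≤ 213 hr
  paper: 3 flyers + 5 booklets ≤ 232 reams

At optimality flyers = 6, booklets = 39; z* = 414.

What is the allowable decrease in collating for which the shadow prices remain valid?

Binding constraints: press time, collating. The basis is B = [[4,1],[3,5]] with det 17.
Per unit decrease in collating, x* moves by d = (0.0588, -0.2353).
The basis stays optimal until booklets reaches 0; allowable decrease = 165.75 hr.

165.75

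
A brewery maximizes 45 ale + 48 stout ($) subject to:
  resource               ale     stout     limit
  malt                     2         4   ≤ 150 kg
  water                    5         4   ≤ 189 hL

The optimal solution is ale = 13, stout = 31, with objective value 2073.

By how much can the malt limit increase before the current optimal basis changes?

39

Binding constraints: malt, water. The basis is B = [[2,4],[5,4]] with det -12.
Per unit increase in malt, x* moves by d = (-0.3333, 0.4167).
The basis stays optimal until ale reaches 0; allowable increase = 39 kg.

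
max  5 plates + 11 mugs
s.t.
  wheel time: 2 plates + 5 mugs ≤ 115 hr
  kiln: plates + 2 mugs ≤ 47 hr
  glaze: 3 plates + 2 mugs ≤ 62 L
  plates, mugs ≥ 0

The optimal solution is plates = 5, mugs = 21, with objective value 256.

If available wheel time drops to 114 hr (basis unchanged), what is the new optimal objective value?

At the optimum: wheel time uses 115 of 115 (binding); kiln uses 47 of 47 (binding); glaze uses 57 of 62 (slack = 5).
Slack constraints have shadow price 0 (complementary slackness).
From A_Bᵀ y = c: 2·y_wheel time + 1·y_kiln = 5; 5·y_wheel time + 2·y_kiln = 11.
Solving: y_wheel time = 1, y_kiln = 3.
Δz = y_wheel time·Δb = 1 × (-1) = -1, so new z* = 256 − 1 = 255.

255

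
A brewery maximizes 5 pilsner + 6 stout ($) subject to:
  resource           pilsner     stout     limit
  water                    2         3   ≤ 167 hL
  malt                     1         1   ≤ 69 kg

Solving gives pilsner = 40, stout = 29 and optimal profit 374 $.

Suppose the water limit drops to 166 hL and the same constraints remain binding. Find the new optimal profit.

At the optimum: water uses 167 of 167 (binding); malt uses 69 of 69 (binding).
From A_Bᵀ y = c: 2·y_water + 1·y_malt = 5; 3·y_water + 1·y_malt = 6.
→ y_water = 1 and y_malt = 3.
Δz = y_water·Δb = 1 × (-1) = -1, so new z* = 374 − 1 = 373.

373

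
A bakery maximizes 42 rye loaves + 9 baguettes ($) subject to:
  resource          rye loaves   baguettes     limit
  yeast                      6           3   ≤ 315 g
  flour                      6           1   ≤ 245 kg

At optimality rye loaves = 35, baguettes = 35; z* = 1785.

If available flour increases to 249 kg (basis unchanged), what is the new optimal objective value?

1809

Check each constraint at x*: yeast 315/315 (tight); flour 245/245 (tight).
From A_Bᵀ y = c: 6·y_yeast + 6·y_flour = 42; 3·y_yeast + 1·y_flour = 9.
This yields shadow prices y_yeast = 1, y_flour = 6.
Δz = y_flour·Δb = 6 × (4) = 24, so new z* = 1785 + 24 = 1809.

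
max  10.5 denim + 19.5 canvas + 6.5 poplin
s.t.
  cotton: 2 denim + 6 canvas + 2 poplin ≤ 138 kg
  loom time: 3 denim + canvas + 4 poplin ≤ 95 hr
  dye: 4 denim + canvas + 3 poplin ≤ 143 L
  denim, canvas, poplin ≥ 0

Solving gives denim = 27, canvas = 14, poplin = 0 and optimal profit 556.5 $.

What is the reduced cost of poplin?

-5.5

Check each constraint at x*: cotton 138/138 (tight); loom time 95/95 (tight); dye 122/143 (slack 21).
By complementary slackness, y = 0 for the non-binding constraint.
The binding rows give the dual system: 2·y_cotton + 3·y_loom time = 10.5 and 6·y_cotton + 1·y_loom time = 19.5.
→ y_cotton = 3 and y_loom time = 1.5.
Reduced cost of poplin: c₃ − yᵀa₃ = 6.5 − (3·2 + 1.5·4) = 6.5 − 12 = -5.5.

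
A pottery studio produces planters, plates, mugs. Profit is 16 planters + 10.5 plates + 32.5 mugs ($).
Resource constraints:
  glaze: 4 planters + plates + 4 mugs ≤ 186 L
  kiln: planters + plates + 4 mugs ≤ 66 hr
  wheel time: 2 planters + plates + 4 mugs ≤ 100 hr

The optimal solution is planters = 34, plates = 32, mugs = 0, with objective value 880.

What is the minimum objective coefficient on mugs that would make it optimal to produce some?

Check each constraint at x*: glaze 168/186 (slack 18); kiln 66/66 (tight); wheel time 100/100 (tight).
By complementary slackness, y = 0 for the non-binding constraint.
The binding rows give the dual system: 1·y_kiln + 2·y_wheel time = 16 and 1·y_kiln + 1·y_wheel time = 10.5.
→ y_kiln = 5 and y_wheel time = 5.5.
mugs enters the basis when its profit ≥ yᵀa₃ = 5·4 + 5.5·4 = 42.

42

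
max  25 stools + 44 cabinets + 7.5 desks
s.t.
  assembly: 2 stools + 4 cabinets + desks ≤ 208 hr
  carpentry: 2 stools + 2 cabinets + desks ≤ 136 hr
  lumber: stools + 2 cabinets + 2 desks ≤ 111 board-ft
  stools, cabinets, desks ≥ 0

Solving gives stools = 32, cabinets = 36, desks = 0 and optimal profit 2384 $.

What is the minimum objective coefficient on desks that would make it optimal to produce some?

12.5

Check each constraint at x*: assembly 208/208 (tight); carpentry 136/136 (tight); lumber 104/111 (slack 7).
Slack constraints have shadow price 0 (complementary slackness).
The binding rows give the dual system: 2·y_assembly + 2·y_carpentry = 25 and 4·y_assembly + 2·y_carpentry = 44.
→ y_assembly = 9.5 and y_carpentry = 3.
desks enters the basis when its profit ≥ yᵀa₃ = 9.5·1 + 3·1 = 12.5.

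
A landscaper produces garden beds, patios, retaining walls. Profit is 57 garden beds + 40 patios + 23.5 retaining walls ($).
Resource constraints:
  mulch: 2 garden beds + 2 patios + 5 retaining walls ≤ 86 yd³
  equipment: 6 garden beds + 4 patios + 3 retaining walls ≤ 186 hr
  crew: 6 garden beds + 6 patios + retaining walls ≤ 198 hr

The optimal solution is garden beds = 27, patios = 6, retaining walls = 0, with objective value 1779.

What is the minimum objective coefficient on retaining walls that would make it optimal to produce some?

26.5

Binding: equipment and crew. Non-binding: mulch (20 unused).
By complementary slackness, y = 0 for the non-binding constraint.
The binding rows give the dual system: 6·y_equipment + 6·y_crew = 57 and 4·y_equipment + 6·y_crew = 40.
This yields shadow prices y_equipment = 8.5, y_crew = 1.
retaining walls enters the basis when its profit ≥ yᵀa₃ = 8.5·3 + 1·1 = 26.5.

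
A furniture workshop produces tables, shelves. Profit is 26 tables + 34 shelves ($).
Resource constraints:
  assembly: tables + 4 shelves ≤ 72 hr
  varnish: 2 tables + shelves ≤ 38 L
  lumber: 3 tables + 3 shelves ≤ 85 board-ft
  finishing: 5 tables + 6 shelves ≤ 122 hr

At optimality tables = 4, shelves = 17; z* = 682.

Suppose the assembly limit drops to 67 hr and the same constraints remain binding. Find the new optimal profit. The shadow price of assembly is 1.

677

Δb = -5, so new z* = 682 + (1)·(-5) = 682 − 5 = 677.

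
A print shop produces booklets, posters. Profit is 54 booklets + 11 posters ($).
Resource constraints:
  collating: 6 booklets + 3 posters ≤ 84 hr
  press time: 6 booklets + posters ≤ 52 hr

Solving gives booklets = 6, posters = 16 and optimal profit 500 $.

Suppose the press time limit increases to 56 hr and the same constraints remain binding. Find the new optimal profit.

Both collating and press time are binding at x*.
From A_Bᵀ y = c: 6·y_collating + 6·y_press time = 54; 3·y_collating + 1·y_press time = 11.
This yields shadow prices y_collating = 1, y_press time = 8.
Δz = y_press time·Δb = 8 × (4) = 32, so new z* = 500 + 32 = 532.

532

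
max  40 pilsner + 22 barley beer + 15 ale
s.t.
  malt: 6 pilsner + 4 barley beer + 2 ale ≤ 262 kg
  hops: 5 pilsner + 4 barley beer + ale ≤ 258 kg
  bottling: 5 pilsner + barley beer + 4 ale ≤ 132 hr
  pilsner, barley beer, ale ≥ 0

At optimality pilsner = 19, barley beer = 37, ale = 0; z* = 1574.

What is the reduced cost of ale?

At the optimum: malt uses 262 of 262 (binding); hops uses 243 of 258 (slack = 15); bottling uses 132 of 132 (binding).
Since hops is not tight, its dual is 0.
From A_Bᵀ y = c: 6·y_malt + 5·y_bottling = 40; 4·y_malt + 1·y_bottling = 22.
This yields shadow prices y_malt = 5, y_bottling = 2.
Reduced cost of ale: c₃ − yᵀa₃ = 15 − (5·2 + 2·4) = 15 − 18 = -3.

-3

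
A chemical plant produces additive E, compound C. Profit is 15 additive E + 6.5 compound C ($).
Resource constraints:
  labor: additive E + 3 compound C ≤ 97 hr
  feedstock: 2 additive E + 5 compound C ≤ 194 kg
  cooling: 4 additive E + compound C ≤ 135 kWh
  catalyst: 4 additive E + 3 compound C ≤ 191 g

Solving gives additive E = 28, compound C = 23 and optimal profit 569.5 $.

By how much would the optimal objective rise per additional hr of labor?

At the optimum: labor uses 97 of 97 (binding); feedstock uses 171 of 194 (slack = 23); cooling uses 135 of 135 (binding); catalyst uses 181 of 191 (slack = 10).
By complementary slackness, y = 0 for the non-binding constraints.
Dual feasibility on the basic columns requires 1·y_labor + 4·y_cooling = 15, 3·y_labor + 1·y_cooling = 6.5.
This yields shadow prices y_labor = 1, y_cooling = 3.5.
Shadow price of labor = 1.

1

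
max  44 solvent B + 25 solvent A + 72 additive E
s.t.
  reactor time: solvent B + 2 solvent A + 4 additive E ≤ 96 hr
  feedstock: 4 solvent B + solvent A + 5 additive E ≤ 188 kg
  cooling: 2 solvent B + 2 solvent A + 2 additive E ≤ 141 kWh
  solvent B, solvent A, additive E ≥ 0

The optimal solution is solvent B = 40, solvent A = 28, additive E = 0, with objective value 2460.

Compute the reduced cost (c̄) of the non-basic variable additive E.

-5

Binding: reactor time and feedstock. Non-binding: cooling (5 unused).
Since cooling is not tight, its dual is 0.
The binding rows give the dual system: 1·y_reactor time + 4·y_feedstock = 44 and 2·y_reactor time + 1·y_feedstock = 25.
→ y_reactor time = 8 and y_feedstock = 9.
Reduced cost of additive E: c₃ − yᵀa₃ = 72 − (8·4 + 9·5) = 72 − 77 = -5.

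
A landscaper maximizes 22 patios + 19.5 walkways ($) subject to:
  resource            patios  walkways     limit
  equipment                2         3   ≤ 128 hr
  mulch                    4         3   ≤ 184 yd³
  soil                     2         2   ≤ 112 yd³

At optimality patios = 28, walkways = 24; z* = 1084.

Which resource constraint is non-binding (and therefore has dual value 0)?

equipment: 128/128 (binding)
mulch: 184/184 (binding)
soil: 104/112 (slack 8)
By complementary slackness, a constraint with positive slack has shadow price 0 → soil.

soil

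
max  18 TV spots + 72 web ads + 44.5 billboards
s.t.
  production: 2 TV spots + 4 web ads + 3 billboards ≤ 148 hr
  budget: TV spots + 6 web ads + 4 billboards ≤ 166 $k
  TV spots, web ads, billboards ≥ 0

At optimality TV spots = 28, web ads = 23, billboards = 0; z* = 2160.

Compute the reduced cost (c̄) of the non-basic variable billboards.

-5

At the optimum: production uses 148 of 148 (binding); budget uses 166 of 166 (binding).
From A_Bᵀ y = c: 2·y_production + 1·y_budget = 18; 4·y_production + 6·y_budget = 72.
This yields shadow prices y_production = 4.5, y_budget = 9.
Reduced cost of billboards: c₃ − yᵀa₃ = 44.5 − (4.5·3 + 9·4) = 44.5 − 49.5 = -5.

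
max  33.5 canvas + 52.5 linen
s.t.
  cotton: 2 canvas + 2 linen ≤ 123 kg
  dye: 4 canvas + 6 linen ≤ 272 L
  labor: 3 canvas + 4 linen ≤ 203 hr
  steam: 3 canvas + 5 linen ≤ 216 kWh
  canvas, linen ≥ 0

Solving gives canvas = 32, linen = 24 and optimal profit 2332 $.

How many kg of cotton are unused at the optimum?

cotton used = 2·32 + 2·24 = 112; slack = 123 − 112 = 11.

11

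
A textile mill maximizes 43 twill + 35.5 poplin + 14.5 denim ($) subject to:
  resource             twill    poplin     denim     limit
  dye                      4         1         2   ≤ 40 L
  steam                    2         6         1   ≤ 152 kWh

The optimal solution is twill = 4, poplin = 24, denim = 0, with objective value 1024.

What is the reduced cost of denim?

-7

At the optimum: dye uses 40 of 40 (binding); steam uses 152 of 152 (binding).
Dual feasibility on the basic columns requires 4·y_dye + 2·y_steam = 43, 1·y_dye + 6·y_steam = 35.5.
Solving: y_dye = 8.5, y_steam = 4.5.
Reduced cost of denim: c₃ − yᵀa₃ = 14.5 − (8.5·2 + 4.5·1) = 14.5 − 21.5 = -7.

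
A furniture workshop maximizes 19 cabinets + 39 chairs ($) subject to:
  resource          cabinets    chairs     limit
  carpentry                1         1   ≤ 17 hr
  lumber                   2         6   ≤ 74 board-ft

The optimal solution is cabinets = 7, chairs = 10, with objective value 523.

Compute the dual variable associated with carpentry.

Check each constraint at x*: carpentry 17/17 (tight); lumber 74/74 (tight).
Dual feasibility on the basic columns requires 1·y_carpentry + 2·y_lumber = 19, 1·y_carpentry + 6·y_lumber = 39.
This yields shadow prices y_carpentry = 9, y_lumber = 5.
Shadow price of carpentry = 9.

9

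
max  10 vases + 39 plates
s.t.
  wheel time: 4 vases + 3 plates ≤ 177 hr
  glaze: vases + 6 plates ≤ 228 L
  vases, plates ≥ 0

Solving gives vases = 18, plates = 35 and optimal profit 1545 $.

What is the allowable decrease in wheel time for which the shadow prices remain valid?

63

Binding constraints: wheel time, glaze. The basis is B = [[4,3],[1,6]] with det 21.
Per unit decrease in wheel time, x* moves by d = (-0.2857, 0.0476).
The basis stays optimal until vases reaches 0; allowable decrease = 63 hr.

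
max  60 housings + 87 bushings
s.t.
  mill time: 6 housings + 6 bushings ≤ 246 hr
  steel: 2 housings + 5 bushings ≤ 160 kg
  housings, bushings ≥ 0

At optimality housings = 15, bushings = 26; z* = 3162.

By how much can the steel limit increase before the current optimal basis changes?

45

Binding constraints: mill time, steel. The basis is B = [[6,6],[2,5]] with det 18.
Per unit increase in steel, x* moves by d = (-0.3333, 0.3333).
The basis stays optimal until housings reaches 0; allowable increase = 45 kg.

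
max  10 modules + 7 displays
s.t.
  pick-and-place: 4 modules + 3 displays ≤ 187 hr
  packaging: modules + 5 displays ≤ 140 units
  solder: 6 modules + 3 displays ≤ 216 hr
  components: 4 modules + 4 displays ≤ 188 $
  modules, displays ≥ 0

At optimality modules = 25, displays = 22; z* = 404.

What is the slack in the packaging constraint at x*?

packaging used = 1·25 + 5·22 = 135; slack = 140 − 135 = 5.

5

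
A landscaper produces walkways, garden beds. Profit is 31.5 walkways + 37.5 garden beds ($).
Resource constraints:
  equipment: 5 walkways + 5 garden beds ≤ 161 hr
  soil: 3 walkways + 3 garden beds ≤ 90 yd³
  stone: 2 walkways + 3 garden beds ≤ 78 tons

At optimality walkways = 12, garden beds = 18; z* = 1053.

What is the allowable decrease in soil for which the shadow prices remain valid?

Binding constraints: soil, stone. The basis is B = [[3,3],[2,3]] with det 3.
Per unit decrease in soil, x* moves by d = (-1, 0.6667).
The basis stays optimal until walkways reaches 0; allowable decrease = 12 yd³.

12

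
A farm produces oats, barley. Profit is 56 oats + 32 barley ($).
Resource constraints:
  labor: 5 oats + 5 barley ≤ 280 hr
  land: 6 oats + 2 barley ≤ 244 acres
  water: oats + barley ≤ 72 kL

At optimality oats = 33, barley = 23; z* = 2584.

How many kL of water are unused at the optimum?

water used = 1·33 + 1·23 = 56; slack = 72 − 56 = 16.

16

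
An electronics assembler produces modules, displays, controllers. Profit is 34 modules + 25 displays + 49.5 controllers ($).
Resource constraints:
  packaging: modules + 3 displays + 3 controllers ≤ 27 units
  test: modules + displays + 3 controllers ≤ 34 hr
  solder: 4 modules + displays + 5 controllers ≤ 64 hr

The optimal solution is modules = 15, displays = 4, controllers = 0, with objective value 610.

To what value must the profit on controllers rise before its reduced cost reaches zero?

53

At the optimum: packaging uses 27 of 27 (binding); test uses 19 of 34 (slack = 15); solder uses 64 of 64 (binding).
By complementary slackness, y = 0 for the non-binding constraint.
The binding rows give the dual system: 1·y_packaging + 4·y_solder = 34 and 3·y_packaging + 1·y_solder = 25.
→ y_packaging = 6 and y_solder = 7.
controllers enters the basis when its profit ≥ yᵀa₃ = 6·3 + 7·5 = 53.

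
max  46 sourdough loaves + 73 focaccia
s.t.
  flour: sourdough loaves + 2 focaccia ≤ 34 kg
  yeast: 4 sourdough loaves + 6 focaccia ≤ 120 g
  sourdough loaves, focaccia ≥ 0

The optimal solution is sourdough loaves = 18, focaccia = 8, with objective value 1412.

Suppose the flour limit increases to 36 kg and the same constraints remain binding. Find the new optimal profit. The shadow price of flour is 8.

1428

Δb = 2, so new z* = 1412 + (8)·(2) = 1412 + 16 = 1428.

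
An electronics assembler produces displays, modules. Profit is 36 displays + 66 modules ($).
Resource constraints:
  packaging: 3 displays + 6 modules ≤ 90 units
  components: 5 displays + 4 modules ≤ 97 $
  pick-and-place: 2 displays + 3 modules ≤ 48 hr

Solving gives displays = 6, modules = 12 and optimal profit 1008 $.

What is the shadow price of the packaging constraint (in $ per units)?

Binding: packaging and pick-and-place. Non-binding: components (19 unused).
Since components is not tight, its dual is 0.
From A_Bᵀ y = c: 3·y_packaging + 2·y_pick-and-place = 36; 6·y_packaging + 3·y_pick-and-place = 66.
→ y_packaging = 8 and y_pick-and-place = 6.
Shadow price of packaging = 8.

8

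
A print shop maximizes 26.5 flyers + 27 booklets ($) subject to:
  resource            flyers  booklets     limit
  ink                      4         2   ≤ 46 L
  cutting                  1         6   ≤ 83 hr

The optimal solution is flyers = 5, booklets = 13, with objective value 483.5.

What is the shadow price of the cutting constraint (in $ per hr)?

At the optimum: ink uses 46 of 46 (binding); cutting uses 83 of 83 (binding).
From A_Bᵀ y = c: 4·y_ink + 1·y_cutting = 26.5; 2·y_ink + 6·y_cutting = 27.
→ y_ink = 6 and y_cutting = 2.5.
Shadow price of cutting = 2.5.

2.5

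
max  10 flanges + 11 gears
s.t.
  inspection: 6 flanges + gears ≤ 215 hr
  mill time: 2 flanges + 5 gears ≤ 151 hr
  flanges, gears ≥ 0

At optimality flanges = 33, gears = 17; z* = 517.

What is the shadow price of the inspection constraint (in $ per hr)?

1

Both inspection and mill time are binding at x*.
The binding rows give the dual system: 6·y_inspection + 2·y_mill time = 10 and 1·y_inspection + 5·y_mill time = 11.
→ y_inspection = 1 and y_mill time = 2.
Shadow price of inspection = 1.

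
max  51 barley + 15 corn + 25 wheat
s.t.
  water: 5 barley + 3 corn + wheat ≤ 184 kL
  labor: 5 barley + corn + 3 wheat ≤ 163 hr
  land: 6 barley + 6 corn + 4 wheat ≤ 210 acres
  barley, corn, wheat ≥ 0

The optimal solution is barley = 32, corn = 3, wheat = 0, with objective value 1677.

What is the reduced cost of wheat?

-6

Check each constraint at x*: water 169/184 (slack 15); labor 163/163 (tight); land 210/210 (tight).
By complementary slackness, y = 0 for the non-binding constraint.
From A_Bᵀ y = c: 5·y_labor + 6·y_land = 51; 1·y_labor + 6·y_land = 15.
This yields shadow prices y_labor = 9, y_land = 1.
Reduced cost of wheat: c₃ − yᵀa₃ = 25 − (9·3 + 1·4) = 25 − 31 = -6.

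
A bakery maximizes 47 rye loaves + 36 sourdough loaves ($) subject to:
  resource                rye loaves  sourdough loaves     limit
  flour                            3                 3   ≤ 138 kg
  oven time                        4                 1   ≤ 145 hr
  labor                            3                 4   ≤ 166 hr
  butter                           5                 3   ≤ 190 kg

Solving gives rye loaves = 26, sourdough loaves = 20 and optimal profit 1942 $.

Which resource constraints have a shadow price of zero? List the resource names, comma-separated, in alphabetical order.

labor, oven time

flour: 138/138 (binding)
oven time: 124/145 (slack 21)
labor: 158/166 (slack 8)
butter: 190/190 (binding)
By complementary slackness, a constraint with positive slack has shadow price 0 → labor, oven time.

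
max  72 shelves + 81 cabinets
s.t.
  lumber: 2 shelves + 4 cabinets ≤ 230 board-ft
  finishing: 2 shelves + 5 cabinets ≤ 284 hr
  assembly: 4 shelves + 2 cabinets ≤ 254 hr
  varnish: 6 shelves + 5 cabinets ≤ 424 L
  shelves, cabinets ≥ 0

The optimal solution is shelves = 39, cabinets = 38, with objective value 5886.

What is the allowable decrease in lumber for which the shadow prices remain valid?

Binding constraints: lumber, varnish. The basis is B = [[2,4],[6,5]] with det -14.
Per unit decrease in lumber, x* moves by d = (0.3571, -0.4286).
The basis stays optimal until assembly becomes binding; allowable decrease = 38.5 board-ft.

38.5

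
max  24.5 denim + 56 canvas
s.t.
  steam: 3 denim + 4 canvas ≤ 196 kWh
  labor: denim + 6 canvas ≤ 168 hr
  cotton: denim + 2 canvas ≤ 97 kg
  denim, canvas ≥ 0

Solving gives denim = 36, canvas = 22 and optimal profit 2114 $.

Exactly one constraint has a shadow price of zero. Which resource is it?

cotton

steam: 196/196 (binding)
labor: 168/168 (binding)
cotton: 80/97 (slack 17)
By complementary slackness, a constraint with positive slack has shadow price 0 → cotton.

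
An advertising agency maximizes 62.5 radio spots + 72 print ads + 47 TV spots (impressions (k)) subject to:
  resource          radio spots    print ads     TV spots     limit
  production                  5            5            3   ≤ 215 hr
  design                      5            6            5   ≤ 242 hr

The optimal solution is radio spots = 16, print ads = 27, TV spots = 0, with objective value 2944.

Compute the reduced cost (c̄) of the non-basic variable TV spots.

-9.5

Both production and design are binding at x*.
Dual feasibility on the basic columns requires 5·y_production + 5·y_design = 62.5, 5·y_production + 6·y_design = 72.
This yields shadow prices y_production = 3, y_design = 9.5.
Reduced cost of TV spots: c₃ − yᵀa₃ = 47 − (3·3 + 9.5·5) = 47 − 56.5 = -9.5.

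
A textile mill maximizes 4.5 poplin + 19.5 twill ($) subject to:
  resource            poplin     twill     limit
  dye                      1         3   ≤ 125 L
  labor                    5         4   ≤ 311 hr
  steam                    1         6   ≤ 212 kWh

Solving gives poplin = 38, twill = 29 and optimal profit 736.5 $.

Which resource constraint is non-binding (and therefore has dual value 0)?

labor

dye: 125/125 (binding)
labor: 306/311 (slack 5)
steam: 212/212 (binding)
By complementary slackness, a constraint with positive slack has shadow price 0 → labor.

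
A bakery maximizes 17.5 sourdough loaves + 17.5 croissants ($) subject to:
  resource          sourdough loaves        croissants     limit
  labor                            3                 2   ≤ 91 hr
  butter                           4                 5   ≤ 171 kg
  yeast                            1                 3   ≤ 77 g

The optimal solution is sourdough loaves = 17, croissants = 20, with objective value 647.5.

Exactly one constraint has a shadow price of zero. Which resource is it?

labor: 91/91 (binding)
butter: 168/171 (slack 3)
yeast: 77/77 (binding)
By complementary slackness, a constraint with positive slack has shadow price 0 → butter.

butter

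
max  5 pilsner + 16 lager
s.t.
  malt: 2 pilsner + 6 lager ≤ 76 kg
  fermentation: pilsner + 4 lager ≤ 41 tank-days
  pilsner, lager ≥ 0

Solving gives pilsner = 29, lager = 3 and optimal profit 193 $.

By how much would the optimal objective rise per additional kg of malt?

At the optimum: malt uses 76 of 76 (binding); fermentation uses 41 of 41 (binding).
From A_Bᵀ y = c: 2·y_malt + 1·y_fermentation = 5; 6·y_malt + 4·y_fermentation = 16.
→ y_malt = 2 and y_fermentation = 1.
Shadow price of malt = 2.

2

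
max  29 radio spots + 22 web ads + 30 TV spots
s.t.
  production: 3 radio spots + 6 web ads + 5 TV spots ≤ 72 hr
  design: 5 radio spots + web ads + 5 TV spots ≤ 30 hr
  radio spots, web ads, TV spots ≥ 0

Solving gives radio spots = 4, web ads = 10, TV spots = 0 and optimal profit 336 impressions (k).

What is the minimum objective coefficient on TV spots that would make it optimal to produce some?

Both production and design are binding at x*.
The binding rows give the dual system: 3·y_production + 5·y_design = 29 and 6·y_production + 1·y_design = 22.
Solving: y_production = 3, y_design = 4.
TV spots enters the basis when its profit ≥ yᵀa₃ = 3·5 + 4·5 = 35.

35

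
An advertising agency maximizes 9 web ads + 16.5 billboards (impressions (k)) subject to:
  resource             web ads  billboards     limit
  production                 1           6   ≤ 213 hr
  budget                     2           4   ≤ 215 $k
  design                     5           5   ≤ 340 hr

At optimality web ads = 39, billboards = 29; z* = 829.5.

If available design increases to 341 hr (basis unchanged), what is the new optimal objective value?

At the optimum: production uses 213 of 213 (binding); budget uses 194 of 215 (slack = 21); design uses 340 of 340 (binding).
Since budget is not tight, its dual is 0.
The binding rows give the dual system: 1·y_production + 5·y_design = 9 and 6·y_production + 5·y_design = 16.5.
Solving: y_production = 1.5, y_design = 1.5.
Δz = y_design·Δb = 1.5 × (1) = 1.5, so new z* = 829.5 + 1.5 = 831.

831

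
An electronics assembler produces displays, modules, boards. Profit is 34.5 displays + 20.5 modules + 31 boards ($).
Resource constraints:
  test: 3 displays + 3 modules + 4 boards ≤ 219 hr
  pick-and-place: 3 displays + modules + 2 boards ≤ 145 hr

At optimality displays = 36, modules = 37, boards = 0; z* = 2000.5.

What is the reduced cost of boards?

Check each constraint at x*: test 219/219 (tight); pick-and-place 145/145 (tight).
From A_Bᵀ y = c: 3·y_test + 3·y_pick-and-place = 34.5; 3·y_test + 1·y_pick-and-place = 20.5.
→ y_test = 4.5 and y_pick-and-place = 7.
Reduced cost of boards: c₃ − yᵀa₃ = 31 − (4.5·4 + 7·2) = 31 − 32 = -1.

-1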